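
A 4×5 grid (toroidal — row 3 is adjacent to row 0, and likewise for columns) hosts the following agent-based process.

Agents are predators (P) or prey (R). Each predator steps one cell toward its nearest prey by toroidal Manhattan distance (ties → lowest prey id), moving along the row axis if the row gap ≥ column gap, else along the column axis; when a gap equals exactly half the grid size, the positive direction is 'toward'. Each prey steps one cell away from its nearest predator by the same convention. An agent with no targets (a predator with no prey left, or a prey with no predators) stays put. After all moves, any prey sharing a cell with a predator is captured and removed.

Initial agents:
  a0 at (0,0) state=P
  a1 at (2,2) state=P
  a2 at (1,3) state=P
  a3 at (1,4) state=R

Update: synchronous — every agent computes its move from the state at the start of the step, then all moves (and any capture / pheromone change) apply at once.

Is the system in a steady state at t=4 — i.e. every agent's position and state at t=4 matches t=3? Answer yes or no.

t=1: a0@(1,0):P a1@(2,3):P a2@(1,4):P
t=2: (unchanged — steady state)

yes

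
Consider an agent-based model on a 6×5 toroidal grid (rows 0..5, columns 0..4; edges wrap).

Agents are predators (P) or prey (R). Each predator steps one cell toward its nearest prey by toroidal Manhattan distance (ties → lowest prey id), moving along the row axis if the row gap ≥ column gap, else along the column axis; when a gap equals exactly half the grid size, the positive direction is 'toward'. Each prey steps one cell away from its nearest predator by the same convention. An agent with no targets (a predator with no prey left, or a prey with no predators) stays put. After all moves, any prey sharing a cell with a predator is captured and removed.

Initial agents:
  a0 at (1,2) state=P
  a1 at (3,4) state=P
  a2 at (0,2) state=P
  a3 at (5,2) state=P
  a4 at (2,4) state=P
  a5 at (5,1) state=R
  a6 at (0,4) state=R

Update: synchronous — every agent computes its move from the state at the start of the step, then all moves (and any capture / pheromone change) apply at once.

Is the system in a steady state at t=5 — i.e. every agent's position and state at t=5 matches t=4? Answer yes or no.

t=1: a0@(0,2):P a1@(4,4):P a2@(5,2):P a3@(5,1):P a4@(1,4):P a5@(5,0):R a6@(0,0):R
t=2: a0@(0,1):P a1@(5,4):P a2@(5,1):P a3@(5,0):P a4@(0,4):P
t=3: (unchanged — steady state)

yes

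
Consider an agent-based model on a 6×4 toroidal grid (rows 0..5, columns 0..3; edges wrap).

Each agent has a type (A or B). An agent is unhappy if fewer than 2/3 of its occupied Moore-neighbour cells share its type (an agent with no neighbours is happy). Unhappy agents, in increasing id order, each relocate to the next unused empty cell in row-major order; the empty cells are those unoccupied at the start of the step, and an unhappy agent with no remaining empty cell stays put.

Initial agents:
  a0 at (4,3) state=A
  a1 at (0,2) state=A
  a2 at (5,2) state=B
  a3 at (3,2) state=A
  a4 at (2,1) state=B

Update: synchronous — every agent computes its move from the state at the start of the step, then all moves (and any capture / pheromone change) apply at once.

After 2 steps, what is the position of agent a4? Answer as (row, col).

t=1: a0@(0,0):A a1@(0,1):A a2@(0,3):B a3@(1,0):A a4@(1,1):B
t=2: a0@(0,2):A a1@(0,1):A a2@(1,2):B a3@(1,3):A a4@(2,0):B

(2, 0)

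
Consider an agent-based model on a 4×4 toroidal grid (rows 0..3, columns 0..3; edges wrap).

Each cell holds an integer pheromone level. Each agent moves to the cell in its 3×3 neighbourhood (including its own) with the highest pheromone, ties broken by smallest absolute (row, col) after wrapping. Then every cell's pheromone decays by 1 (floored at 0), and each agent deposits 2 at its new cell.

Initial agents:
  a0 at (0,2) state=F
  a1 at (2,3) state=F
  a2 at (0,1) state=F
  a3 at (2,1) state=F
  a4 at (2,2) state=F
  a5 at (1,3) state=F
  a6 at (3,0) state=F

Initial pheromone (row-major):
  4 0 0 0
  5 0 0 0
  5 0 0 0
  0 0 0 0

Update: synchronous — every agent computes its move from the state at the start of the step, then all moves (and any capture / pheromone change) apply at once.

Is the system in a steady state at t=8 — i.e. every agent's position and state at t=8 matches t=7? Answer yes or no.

yes

t=1: a0@(0,1) a1@(1,0) a2@(1,0) a3@(1,0) a4@(1,1) a5@(1,0) a6@(2,0) | pheromone: 3 2 0 0 / 12 2 0 0 / 6 0 0 0 / 0 0 0 0
t=2: a0@(1,0) a1@(1,0) a2@(1,0) a3@(1,0) a4@(1,0) a5@(1,0) a6@(1,0) | pheromone: 2 1 0 0 / 25 1 0 0 / 5 0 0 0 / 0 0 0 0
t=3: a0@(1,0) a1@(1,0) a2@(1,0) a3@(1,0) a4@(1,0) a5@(1,0) a6@(1,0) | pheromone: 1 0 0 0 / 38 0 0 0 / 4 0 0 0 / 0 0 0 0
t=4: a0@(1,0) a1@(1,0) a2@(1,0) a3@(1,0) a4@(1,0) a5@(1,0) a6@(1,0) | pheromone: 0 0 0 0 / 51 0 0 0 / 3 0 0 0 / 0 0 0 0
t=5: a0@(1,0) a1@(1,0) a2@(1,0) a3@(1,0) a4@(1,0) a5@(1,0) a6@(1,0) | pheromone: 0 0 0 0 / 64 0 0 0 / 2 0 0 0 / 0 0 0 0
t=6: a0@(1,0) a1@(1,0) a2@(1,0) a3@(1,0) a4@(1,0) a5@(1,0) a6@(1,0) | pheromone: 0 0 0 0 / 77 0 0 0 / 1 0 0 0 / 0 0 0 0
t=7: a0@(1,0) a1@(1,0) a2@(1,0) a3@(1,0) a4@(1,0) a5@(1,0) a6@(1,0) | pheromone: 0 0 0 0 / 90 0 0 0 / 0 0 0 0 / 0 0 0 0
t=8: a0@(1,0) a1@(1,0) a2@(1,0) a3@(1,0) a4@(1,0) a5@(1,0) a6@(1,0) | pheromone: 0 0 0 0 / 103 0 0 0 / 0 0 0 0 / 0 0 0 0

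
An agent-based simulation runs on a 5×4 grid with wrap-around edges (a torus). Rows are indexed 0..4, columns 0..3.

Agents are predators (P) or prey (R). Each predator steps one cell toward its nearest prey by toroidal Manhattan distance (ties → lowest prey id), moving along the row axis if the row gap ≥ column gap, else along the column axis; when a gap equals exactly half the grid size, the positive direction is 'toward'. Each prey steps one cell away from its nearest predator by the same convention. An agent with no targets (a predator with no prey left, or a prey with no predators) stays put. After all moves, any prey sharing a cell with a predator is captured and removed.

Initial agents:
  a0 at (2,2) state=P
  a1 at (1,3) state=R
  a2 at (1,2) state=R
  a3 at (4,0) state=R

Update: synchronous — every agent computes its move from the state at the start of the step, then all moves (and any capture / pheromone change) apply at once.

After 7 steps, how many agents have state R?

t=1: a0@(1,2):P a1@(0,3):R a2@(0,2):R a3@(0,0):R
t=2: a0@(0,2):P a1@(4,3):R a2@(4,2):R a3@(0,3):R
t=3: a0@(4,2):P a1@(3,3):R a2@(3,2):R a3@(0,0):R
t=4: a0@(3,2):P a1@(2,3):R a2@(2,2):R a3@(0,3):R
t=5: a0@(2,2):P a1@(1,3):R a2@(1,2):R a3@(1,3):R
t=6: a0@(1,2):P a1@(0,3):R a2@(0,2):R a3@(0,3):R
t=7: a0@(0,2):P a1@(4,3):R a2@(4,2):R a3@(4,3):R

3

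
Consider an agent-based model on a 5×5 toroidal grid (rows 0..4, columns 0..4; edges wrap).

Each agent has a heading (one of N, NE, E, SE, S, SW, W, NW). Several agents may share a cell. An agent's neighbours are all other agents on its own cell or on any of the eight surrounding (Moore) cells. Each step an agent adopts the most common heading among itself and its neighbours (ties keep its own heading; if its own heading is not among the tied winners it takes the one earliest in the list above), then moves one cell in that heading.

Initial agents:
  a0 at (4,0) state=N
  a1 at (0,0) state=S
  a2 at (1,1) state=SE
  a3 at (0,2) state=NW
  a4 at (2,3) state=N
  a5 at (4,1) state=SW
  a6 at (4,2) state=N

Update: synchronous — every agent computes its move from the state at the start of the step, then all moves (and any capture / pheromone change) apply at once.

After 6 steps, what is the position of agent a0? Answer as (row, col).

(3, 0)

t=1: a0@(3,0):N a1@(1,0):S a2@(2,2):SE a3@(4,1):NW a4@(1,3):N a5@(3,1):N a6@(3,2):N
t=2: a0@(2,0):N a1@(2,0):S a2@(1,2):N a3@(3,1):N a4@(0,3):N a5@(2,1):N a6@(2,2):N
t=3: a0@(1,0):N a1@(1,0):N a2@(0,2):N a3@(2,1):N a4@(4,3):N a5@(1,1):N a6@(1,2):N
t=4: a0@(0,0):N a1@(0,0):N a2@(4,2):N a3@(1,1):N a4@(3,3):N a5@(0,1):N a6@(0,2):N
t=5: a0@(4,0):N a1@(4,0):N a2@(3,2):N a3@(0,1):N a4@(2,3):N a5@(4,1):N a6@(4,2):N
t=6: a0@(3,0):N a1@(3,0):N a2@(2,2):N a3@(4,1):N a4@(1,3):N a5@(3,1):N a6@(3,2):N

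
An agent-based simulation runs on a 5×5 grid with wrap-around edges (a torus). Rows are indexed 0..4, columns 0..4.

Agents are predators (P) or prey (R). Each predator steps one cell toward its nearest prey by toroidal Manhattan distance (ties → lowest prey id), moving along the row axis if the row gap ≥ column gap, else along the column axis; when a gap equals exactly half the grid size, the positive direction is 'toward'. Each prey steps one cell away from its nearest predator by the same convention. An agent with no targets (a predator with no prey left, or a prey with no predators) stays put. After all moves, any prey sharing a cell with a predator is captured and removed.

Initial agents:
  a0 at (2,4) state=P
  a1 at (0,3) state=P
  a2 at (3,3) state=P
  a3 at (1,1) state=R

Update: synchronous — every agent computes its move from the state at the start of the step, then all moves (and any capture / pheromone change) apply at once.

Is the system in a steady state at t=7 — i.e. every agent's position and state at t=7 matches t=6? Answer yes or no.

t=1: a0@(2,0):P a1@(0,2):P a2@(2,3):P a3@(1,2):R
t=2: a0@(2,1):P a1@(1,2):P a2@(1,3):P a3@(2,2):R
t=3: a0@(2,2):P a1@(2,2):P a2@(2,3):P
t=4: (unchanged — steady state)

yes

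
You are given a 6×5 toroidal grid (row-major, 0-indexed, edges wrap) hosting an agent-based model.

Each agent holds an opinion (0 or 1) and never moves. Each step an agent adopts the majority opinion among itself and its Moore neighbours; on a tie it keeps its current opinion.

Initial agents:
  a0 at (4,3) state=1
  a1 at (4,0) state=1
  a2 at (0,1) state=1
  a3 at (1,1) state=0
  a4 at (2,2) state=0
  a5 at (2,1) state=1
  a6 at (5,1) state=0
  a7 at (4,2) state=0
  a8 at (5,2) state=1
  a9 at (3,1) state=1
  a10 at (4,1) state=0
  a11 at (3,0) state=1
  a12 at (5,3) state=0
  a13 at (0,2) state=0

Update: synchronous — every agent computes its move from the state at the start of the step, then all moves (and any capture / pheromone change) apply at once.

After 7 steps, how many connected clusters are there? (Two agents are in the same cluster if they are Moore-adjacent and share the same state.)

2

t=1: a0@(4,3):1 a1@(4,0):1 a2@(0,1):0 a3@(1,1):0 a4@(2,2):0 a5@(2,1):1 a6@(5,1):0 a7@(4,2):0 a8@(5,2):0 a9@(3,1):1 a10@(4,1):1 a11@(3,0):1 a12@(5,3):0 a13@(0,2):0
t=2: a0@(4,3):0 a1@(4,0):1 a2@(0,1):0 a3@(1,1):0 a4@(2,2):0 a5@(2,1):1 a6@(5,1):0 a7@(4,2):0 a8@(5,2):0 a9@(3,1):1 a10@(4,1):1 a11@(3,0):1 a12@(5,3):0 a13@(0,2):0
t=3: (unchanged — steady state)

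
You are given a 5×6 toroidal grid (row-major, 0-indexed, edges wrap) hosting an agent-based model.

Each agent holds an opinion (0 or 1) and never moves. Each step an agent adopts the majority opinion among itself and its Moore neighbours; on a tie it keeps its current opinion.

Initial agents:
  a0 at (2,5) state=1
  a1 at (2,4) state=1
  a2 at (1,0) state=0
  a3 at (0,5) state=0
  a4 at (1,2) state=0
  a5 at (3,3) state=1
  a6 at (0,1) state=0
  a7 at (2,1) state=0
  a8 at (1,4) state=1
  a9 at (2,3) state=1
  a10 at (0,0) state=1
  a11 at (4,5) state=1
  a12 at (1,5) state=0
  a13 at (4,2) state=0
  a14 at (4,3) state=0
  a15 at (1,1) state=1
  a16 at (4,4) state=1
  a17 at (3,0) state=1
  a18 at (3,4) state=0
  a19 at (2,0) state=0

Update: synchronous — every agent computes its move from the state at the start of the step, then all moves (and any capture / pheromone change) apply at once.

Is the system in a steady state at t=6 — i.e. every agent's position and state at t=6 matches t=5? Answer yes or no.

t=1: a0@(2,5):1 a1@(2,4):1 a2@(1,0):0 a3@(0,5):1 a4@(1,2):0 a5@(3,3):1 a6@(0,1):0 a7@(2,1):0 a8@(1,4):1 a9@(2,3):1 a10@(0,0):0 a11@(4,5):1 a12@(1,5):0 a13@(4,2):0 a14@(4,3):0 a15@(1,1):0 a16@(4,4):1 a17@(3,0):1 a18@(3,4):1 a19@(2,0):0
t=2: a0@(2,5):1 a1@(2,4):1 a2@(1,0):0 a3@(0,5):1 a4@(1,2):0 a5@(3,3):1 a6@(0,1):0 a7@(2,1):0 a8@(1,4):1 a9@(2,3):1 a10@(0,0):0 a11@(4,5):1 a12@(1,5):0 a13@(4,2):0 a14@(4,3):1 a15@(1,1):0 a16@(4,4):1 a17@(3,0):1 a18@(3,4):1 a19@(2,0):0
t=3: (unchanged — steady state)

yes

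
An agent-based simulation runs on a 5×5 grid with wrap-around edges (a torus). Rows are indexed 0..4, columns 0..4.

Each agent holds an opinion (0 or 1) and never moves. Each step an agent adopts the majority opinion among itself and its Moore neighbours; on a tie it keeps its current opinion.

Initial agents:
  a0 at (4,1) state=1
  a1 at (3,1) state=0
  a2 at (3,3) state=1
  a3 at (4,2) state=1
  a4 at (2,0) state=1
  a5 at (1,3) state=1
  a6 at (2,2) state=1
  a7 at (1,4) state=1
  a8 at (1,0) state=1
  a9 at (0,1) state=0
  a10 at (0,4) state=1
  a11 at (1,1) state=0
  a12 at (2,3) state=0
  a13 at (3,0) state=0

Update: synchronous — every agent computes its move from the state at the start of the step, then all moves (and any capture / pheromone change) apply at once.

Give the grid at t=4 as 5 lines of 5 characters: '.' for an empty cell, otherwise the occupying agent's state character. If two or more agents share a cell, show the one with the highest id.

.1..1
11.11
1.11.
11.1.
.11..

t=1: a0@(4,1):0 a1@(3,1):1 a2@(3,3):1 a3@(4,2):1 a4@(2,0):1 a5@(1,3):1 a6@(2,2):1 a7@(1,4):1 a8@(1,0):1 a9@(0,1):1 a10@(0,4):1 a11@(1,1):1 a12@(2,3):1 a13@(3,0):0
t=2: a0@(4,1):1 a1@(3,1):1 a2@(3,3):1 a3@(4,2):1 a4@(2,0):1 a5@(1,3):1 a6@(2,2):1 a7@(1,4):1 a8@(1,0):1 a9@(0,1):1 a10@(0,4):1 a11@(1,1):1 a12@(2,3):1 a13@(3,0):0
t=3: a0@(4,1):1 a1@(3,1):1 a2@(3,3):1 a3@(4,2):1 a4@(2,0):1 a5@(1,3):1 a6@(2,2):1 a7@(1,4):1 a8@(1,0):1 a9@(0,1):1 a10@(0,4):1 a11@(1,1):1 a12@(2,3):1 a13@(3,0):1
t=4: (unchanged — steady state)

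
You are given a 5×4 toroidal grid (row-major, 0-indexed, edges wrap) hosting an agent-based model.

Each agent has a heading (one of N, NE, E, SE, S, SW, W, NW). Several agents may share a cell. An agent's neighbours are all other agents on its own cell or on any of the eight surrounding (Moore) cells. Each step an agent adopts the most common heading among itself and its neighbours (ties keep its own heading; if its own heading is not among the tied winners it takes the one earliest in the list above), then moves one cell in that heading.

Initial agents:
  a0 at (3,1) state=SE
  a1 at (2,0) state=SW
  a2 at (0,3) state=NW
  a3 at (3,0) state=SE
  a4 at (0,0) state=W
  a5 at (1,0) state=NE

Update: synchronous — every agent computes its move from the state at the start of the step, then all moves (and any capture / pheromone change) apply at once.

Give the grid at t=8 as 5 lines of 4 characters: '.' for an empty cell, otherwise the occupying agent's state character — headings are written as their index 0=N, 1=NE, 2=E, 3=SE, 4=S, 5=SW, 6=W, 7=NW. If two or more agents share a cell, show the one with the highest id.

t=1: a0@(4,2):SE a1@(3,1):SE a2@(4,2):NW a3@(4,1):SE a4@(0,3):W a5@(0,1):NE
t=2: a0@(0,3):SE a1@(4,2):SE a2@(0,3):SE a3@(0,2):SE a4@(0,2):W a5@(1,2):SE
t=3: a0@(1,0):SE a1@(0,3):SE a2@(1,0):SE a3@(1,3):SE a4@(1,3):SE a5@(2,3):SE
t=4: a0@(2,1):SE a1@(1,0):SE a2@(2,1):SE a3@(2,0):SE a4@(2,0):SE a5@(3,0):SE
t=5: a0@(3,2):SE a1@(2,1):SE a2@(3,2):SE a3@(3,1):SE a4@(3,1):SE a5@(4,1):SE
t=6: a0@(4,3):SE a1@(3,2):SE a2@(4,3):SE a3@(4,2):SE a4@(4,2):SE a5@(0,2):SE
t=7: a0@(0,0):SE a1@(4,3):SE a2@(0,0):SE a3@(0,3):SE a4@(0,3):SE a5@(1,3):SE
t=8: a0@(1,1):SE a1@(0,0):SE a2@(1,1):SE a3@(1,0):SE a4@(1,0):SE a5@(2,0):SE

3...
33..
3...
....
....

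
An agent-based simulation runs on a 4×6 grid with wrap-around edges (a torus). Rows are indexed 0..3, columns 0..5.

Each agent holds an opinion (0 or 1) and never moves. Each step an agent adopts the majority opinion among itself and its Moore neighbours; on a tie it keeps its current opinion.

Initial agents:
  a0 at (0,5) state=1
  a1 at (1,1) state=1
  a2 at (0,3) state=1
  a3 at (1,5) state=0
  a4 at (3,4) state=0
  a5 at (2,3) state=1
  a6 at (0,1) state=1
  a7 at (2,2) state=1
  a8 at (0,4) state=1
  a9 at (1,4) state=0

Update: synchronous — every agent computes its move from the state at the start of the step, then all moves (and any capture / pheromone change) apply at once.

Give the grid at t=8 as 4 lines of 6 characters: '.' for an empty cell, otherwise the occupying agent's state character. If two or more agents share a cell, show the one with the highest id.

t=1: a0@(0,5):0 a1@(1,1):1 a2@(0,3):1 a3@(1,5):0 a4@(3,4):1 a5@(2,3):1 a6@(0,1):1 a7@(2,2):1 a8@(0,4):1 a9@(1,4):1
t=2: a0@(0,5):1 a1@(1,1):1 a2@(0,3):1 a3@(1,5):0 a4@(3,4):1 a5@(2,3):1 a6@(0,1):1 a7@(2,2):1 a8@(0,4):1 a9@(1,4):1
t=3: a0@(0,5):1 a1@(1,1):1 a2@(0,3):1 a3@(1,5):1 a4@(3,4):1 a5@(2,3):1 a6@(0,1):1 a7@(2,2):1 a8@(0,4):1 a9@(1,4):1
t=4: (unchanged — steady state)

.1.111
.1..11
..11..
....1.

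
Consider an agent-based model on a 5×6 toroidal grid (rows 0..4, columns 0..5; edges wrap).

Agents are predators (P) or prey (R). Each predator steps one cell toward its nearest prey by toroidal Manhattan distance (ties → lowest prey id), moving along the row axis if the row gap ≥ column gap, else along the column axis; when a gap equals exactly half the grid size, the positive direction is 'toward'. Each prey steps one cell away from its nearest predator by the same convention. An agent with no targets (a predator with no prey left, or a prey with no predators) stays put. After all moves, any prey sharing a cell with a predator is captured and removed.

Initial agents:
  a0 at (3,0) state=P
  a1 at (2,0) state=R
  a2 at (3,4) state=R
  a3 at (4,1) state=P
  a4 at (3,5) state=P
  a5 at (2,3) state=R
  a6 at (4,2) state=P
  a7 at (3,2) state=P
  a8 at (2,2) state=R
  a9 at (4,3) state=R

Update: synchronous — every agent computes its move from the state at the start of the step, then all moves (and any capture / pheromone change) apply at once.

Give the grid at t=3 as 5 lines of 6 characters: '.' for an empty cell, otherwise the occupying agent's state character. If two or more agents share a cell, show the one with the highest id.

t=1: a0@(2,0):P a1@(1,0):R a2@(3,3):R a3@(4,2):P a4@(3,4):P a5@(1,3):R a6@(4,3):P a7@(2,2):P a8@(1,2):R a9@(4,4):R
t=2: a0@(1,0):P a1@(0,0):R a3@(3,2):P a4@(3,3):P a5@(2,3):R a6@(3,3):P a7@(1,2):P a8@(0,2):R a9@(0,4):R
t=3: a0@(0,0):P a1@(4,0):R a3@(2,2):P a4@(2,3):P a5@(1,3):R a6@(2,3):P a7@(0,2):P a8@(4,2):R a9@(0,3):R

P.PR..
...R..
..PP..
......
R.R...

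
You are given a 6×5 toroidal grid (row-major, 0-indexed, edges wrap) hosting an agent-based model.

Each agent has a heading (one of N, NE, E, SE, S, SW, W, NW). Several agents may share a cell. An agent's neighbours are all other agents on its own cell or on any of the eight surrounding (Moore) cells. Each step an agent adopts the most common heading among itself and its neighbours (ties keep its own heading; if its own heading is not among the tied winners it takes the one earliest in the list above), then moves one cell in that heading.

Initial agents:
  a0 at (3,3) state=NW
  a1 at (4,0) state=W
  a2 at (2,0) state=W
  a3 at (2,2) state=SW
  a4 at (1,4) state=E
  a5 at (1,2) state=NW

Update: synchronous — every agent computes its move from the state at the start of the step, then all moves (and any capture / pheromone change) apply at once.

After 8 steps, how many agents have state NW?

t=1: a0@(2,2):NW a1@(4,4):W a2@(2,4):W a3@(1,1):NW a4@(1,0):E a5@(0,1):NW
t=2: a0@(1,1):NW a1@(4,3):W a2@(2,3):W a3@(0,0):NW a4@(0,4):NW a5@(5,0):NW
t=3: a0@(0,0):NW a1@(4,2):W a2@(2,2):W a3@(5,4):NW a4@(5,3):NW a5@(4,4):NW
t=4: a0@(5,4):NW a1@(4,1):W a2@(2,1):W a3@(4,3):NW a4@(4,2):NW a5@(3,3):NW
t=5: a0@(4,3):NW a1@(4,0):W a2@(2,0):W a3@(3,2):NW a4@(3,1):NW a5@(2,2):NW
t=6: a0@(3,2):NW a1@(4,4):W a2@(2,4):W a3@(2,1):NW a4@(2,0):NW a5@(1,1):NW
t=7: a0@(2,1):NW a1@(4,3):W a2@(2,3):W a3@(1,0):NW a4@(1,4):NW a5@(0,0):NW
t=8: a0@(1,0):NW a1@(4,2):W a2@(2,2):W a3@(0,4):NW a4@(0,3):NW a5@(5,4):NW

4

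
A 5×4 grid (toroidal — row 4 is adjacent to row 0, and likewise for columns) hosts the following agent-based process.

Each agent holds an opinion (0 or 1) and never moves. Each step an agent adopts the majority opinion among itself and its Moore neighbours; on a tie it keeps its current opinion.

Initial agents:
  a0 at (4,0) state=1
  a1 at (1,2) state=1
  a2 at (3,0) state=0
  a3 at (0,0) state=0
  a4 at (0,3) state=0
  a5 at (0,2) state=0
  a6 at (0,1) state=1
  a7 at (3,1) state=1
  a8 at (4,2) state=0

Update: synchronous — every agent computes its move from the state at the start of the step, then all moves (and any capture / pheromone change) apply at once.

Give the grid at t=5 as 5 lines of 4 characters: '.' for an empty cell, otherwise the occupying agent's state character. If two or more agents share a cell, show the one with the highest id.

t=1: a0@(4,0):1 a1@(1,2):1 a2@(3,0):1 a3@(0,0):0 a4@(0,3):0 a5@(0,2):0 a6@(0,1):1 a7@(3,1):1 a8@(4,2):0
t=2: (unchanged — steady state)

0100
..1.
....
11..
1.0.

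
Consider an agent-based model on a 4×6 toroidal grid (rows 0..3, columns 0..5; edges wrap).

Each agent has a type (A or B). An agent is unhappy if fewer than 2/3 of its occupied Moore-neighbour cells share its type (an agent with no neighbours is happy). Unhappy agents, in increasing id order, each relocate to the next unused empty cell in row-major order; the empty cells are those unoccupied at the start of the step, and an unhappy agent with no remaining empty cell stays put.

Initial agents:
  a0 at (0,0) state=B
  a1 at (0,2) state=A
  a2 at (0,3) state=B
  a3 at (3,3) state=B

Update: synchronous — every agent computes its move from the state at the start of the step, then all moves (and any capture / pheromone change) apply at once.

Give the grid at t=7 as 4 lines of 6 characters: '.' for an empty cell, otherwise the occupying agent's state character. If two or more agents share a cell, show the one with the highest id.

B.A..B
B.....
......
......

t=1: a0@(0,0):B a1@(0,1):A a2@(0,4):B a3@(0,5):B
t=2: a0@(0,2):B a1@(0,3):A a2@(0,4):B a3@(0,5):B
t=3: a0@(0,0):B a1@(0,1):A a2@(1,0):B a3@(0,5):B
t=4: a0@(0,0):B a1@(0,2):A a2@(1,0):B a3@(0,5):B
t=5: (unchanged — steady state)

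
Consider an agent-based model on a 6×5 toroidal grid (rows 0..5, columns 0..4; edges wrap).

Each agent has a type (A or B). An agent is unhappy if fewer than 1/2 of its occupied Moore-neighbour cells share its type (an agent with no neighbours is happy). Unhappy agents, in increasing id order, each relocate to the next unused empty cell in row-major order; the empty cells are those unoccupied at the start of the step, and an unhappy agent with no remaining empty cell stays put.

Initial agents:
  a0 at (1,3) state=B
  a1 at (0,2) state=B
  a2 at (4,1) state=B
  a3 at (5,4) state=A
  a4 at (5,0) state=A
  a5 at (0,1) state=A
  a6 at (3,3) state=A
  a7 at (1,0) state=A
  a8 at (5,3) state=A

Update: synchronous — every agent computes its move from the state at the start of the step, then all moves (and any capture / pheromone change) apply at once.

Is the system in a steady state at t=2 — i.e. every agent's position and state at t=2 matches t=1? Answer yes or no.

no

t=1: a0@(1,3):B a1@(0,0):B a2@(0,3):B a3@(5,4):A a4@(5,0):A a5@(0,1):A a6@(3,3):A a7@(1,0):A a8@(5,3):A
t=2: a0@(1,3):B a1@(0,2):B a2@(0,4):B a3@(5,4):A a4@(5,0):A a5@(0,1):A a6@(3,3):A a7@(1,0):A a8@(5,3):A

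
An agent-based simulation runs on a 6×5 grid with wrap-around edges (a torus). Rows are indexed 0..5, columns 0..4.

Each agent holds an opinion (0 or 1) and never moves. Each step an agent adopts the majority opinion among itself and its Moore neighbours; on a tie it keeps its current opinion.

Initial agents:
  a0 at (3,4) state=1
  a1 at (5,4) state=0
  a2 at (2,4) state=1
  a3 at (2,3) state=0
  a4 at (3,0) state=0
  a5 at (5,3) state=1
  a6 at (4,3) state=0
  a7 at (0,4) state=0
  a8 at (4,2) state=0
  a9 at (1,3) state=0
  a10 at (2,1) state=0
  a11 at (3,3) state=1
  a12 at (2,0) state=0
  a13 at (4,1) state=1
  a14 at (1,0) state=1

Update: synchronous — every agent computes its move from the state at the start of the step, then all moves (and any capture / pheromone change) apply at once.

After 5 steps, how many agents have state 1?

t=1: a0@(3,4):0 a1@(5,4):0 a2@(2,4):1 a3@(2,3):1 a4@(3,0):0 a5@(5,3):0 a6@(4,3):0 a7@(0,4):0 a8@(4,2):1 a9@(1,3):0 a10@(2,1):0 a11@(3,3):1 a12@(2,0):0 a13@(4,1):0 a14@(1,0):0
t=2: a0@(3,4):0 a1@(5,4):0 a2@(2,4):0 a3@(2,3):1 a4@(3,0):0 a5@(5,3):0 a6@(4,3):0 a7@(0,4):0 a8@(4,2):0 a9@(1,3):0 a10@(2,1):0 a11@(3,3):1 a12@(2,0):0 a13@(4,1):0 a14@(1,0):0
t=3: a0@(3,4):0 a1@(5,4):0 a2@(2,4):0 a3@(2,3):0 a4@(3,0):0 a5@(5,3):0 a6@(4,3):0 a7@(0,4):0 a8@(4,2):0 a9@(1,3):0 a10@(2,1):0 a11@(3,3):0 a12@(2,0):0 a13@(4,1):0 a14@(1,0):0
t=4: (unchanged — steady state)

0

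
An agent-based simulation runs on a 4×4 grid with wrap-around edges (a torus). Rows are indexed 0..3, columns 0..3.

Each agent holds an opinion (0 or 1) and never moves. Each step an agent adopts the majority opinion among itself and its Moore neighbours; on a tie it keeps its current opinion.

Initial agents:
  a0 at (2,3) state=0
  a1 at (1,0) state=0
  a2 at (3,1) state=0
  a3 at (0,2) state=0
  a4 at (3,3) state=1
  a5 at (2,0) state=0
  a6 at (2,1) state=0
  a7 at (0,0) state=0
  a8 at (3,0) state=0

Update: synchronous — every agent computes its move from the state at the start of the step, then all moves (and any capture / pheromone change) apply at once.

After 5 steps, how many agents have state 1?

0

t=1: a0@(2,3):0 a1@(1,0):0 a2@(3,1):0 a3@(0,2):0 a4@(3,3):0 a5@(2,0):0 a6@(2,1):0 a7@(0,0):0 a8@(3,0):0
t=2: (unchanged — steady state)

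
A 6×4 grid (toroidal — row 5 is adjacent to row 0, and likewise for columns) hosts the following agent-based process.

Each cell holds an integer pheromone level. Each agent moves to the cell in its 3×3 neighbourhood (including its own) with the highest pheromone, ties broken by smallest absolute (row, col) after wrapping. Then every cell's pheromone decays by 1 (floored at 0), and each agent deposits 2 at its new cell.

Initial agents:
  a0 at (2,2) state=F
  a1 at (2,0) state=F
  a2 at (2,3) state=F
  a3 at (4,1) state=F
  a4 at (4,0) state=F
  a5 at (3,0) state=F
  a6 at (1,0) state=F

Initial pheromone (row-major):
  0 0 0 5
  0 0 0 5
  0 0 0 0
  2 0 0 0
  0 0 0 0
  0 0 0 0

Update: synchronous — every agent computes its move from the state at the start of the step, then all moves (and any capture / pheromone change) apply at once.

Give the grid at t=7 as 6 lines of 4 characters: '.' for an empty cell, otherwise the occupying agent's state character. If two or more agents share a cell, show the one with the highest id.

....
...F
....
F...
....
....

t=1: a0@(1,3) a1@(1,3) a2@(1,3) a3@(3,0) a4@(3,0) a5@(3,0) a6@(0,3) | pheromone: 0 0 0 6 / 0 0 0 10 / 0 0 0 0 / 7 0 0 0 / 0 0 0 0 / 0 0 0 0
t=2: a0@(1,3) a1@(1,3) a2@(1,3) a3@(3,0) a4@(3,0) a5@(3,0) a6@(1,3) | pheromone: 0 0 0 5 / 0 0 0 17 / 0 0 0 0 / 12 0 0 0 / 0 0 0 0 / 0 0 0 0
t=3: a0@(1,3) a1@(1,3) a2@(1,3) a3@(3,0) a4@(3,0) a5@(3,0) a6@(1,3) | pheromone: 0 0 0 4 / 0 0 0 24 / 0 0 0 0 / 17 0 0 0 / 0 0 0 0 / 0 0 0 0
t=4: a0@(1,3) a1@(1,3) a2@(1,3) a3@(3,0) a4@(3,0) a5@(3,0) a6@(1,3) | pheromone: 0 0 0 3 / 0 0 0 31 / 0 0 0 0 / 22 0 0 0 / 0 0 0 0 / 0 0 0 0
t=5: a0@(1,3) a1@(1,3) a2@(1,3) a3@(3,0) a4@(3,0) a5@(3,0) a6@(1,3) | pheromone: 0 0 0 2 / 0 0 0 38 / 0 0 0 0 / 27 0 0 0 / 0 0 0 0 / 0 0 0 0
t=6: a0@(1,3) a1@(1,3) a2@(1,3) a3@(3,0) a4@(3,0) a5@(3,0) a6@(1,3) | pheromone: 0 0 0 1 / 0 0 0 45 / 0 0 0 0 / 32 0 0 0 / 0 0 0 0 / 0 0 0 0
t=7: a0@(1,3) a1@(1,3) a2@(1,3) a3@(3,0) a4@(3,0) a5@(3,0) a6@(1,3) | pheromone: 0 0 0 0 / 0 0 0 52 / 0 0 0 0 / 37 0 0 0 / 0 0 0 0 / 0 0 0 0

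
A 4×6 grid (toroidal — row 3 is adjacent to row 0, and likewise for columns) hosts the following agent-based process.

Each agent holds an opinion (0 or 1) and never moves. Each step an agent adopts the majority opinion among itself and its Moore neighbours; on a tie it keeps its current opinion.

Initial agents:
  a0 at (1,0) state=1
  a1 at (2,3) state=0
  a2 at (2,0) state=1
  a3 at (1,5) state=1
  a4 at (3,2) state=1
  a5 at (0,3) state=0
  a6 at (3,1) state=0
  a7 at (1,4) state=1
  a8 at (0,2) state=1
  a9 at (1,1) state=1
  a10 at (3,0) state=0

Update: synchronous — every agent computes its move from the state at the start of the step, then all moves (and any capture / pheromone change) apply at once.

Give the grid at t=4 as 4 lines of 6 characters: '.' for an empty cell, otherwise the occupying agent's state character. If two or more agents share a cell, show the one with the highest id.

..11..
11..11
1..1..
111...

t=1: a0@(1,0):1 a1@(2,3):1 a2@(2,0):1 a3@(1,5):1 a4@(3,2):0 a5@(0,3):1 a6@(3,1):1 a7@(1,4):1 a8@(0,2):1 a9@(1,1):1 a10@(3,0):0
t=2: a0@(1,0):1 a1@(2,3):1 a2@(2,0):1 a3@(1,5):1 a4@(3,2):1 a5@(0,3):1 a6@(3,1):1 a7@(1,4):1 a8@(0,2):1 a9@(1,1):1 a10@(3,0):1
t=3: (unchanged — steady state)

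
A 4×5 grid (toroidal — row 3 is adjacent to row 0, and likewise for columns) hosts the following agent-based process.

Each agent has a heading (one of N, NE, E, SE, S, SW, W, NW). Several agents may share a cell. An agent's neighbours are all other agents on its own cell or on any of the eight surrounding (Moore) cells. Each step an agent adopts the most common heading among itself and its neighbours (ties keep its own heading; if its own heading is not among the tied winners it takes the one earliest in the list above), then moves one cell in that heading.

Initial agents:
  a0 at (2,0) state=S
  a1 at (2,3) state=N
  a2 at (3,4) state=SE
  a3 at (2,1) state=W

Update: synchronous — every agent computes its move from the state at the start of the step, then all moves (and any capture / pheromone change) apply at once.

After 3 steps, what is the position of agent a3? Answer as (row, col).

t=1: a0@(3,0):S a1@(1,3):N a2@(0,0):SE a3@(2,0):W
t=2: a0@(0,0):S a1@(0,3):N a2@(1,1):SE a3@(2,4):W
t=3: a0@(1,0):S a1@(3,3):N a2@(2,2):SE a3@(2,3):W

(2, 3)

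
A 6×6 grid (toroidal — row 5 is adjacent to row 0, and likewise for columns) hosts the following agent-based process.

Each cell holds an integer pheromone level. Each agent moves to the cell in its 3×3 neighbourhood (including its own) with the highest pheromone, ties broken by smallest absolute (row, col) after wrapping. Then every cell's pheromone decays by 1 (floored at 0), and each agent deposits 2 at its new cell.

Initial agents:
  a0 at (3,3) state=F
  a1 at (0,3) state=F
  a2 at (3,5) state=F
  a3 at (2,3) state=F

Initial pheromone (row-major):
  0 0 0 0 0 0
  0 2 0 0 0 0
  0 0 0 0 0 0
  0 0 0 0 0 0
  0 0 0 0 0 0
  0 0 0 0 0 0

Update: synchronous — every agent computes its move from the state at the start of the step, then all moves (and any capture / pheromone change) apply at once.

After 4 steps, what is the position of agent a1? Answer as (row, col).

t=1: a0@(2,2) a1@(0,2) a2@(2,0) a3@(1,2) | pheromone: 0 0 2 0 0 0 / 0 1 2 0 0 0 / 2 0 2 0 0 0 / 0 0 0 0 0 0 / 0 0 0 0 0 0 / 0 0 0 0 0 0
t=2: a0@(1,2) a1@(0,2) a2@(2,0) a3@(0,2) | pheromone: 0 0 5 0 0 0 / 0 0 3 0 0 0 / 3 0 1 0 0 0 / 0 0 0 0 0 0 / 0 0 0 0 0 0 / 0 0 0 0 0 0
t=3: a0@(0,2) a1@(0,2) a2@(2,0) a3@(0,2) | pheromone: 0 0 10 0 0 0 / 0 0 2 0 0 0 / 4 0 0 0 0 0 / 0 0 0 0 0 0 / 0 0 0 0 0 0 / 0 0 0 0 0 0
t=4: a0@(0,2) a1@(0,2) a2@(2,0) a3@(0,2) | pheromone: 0 0 15 0 0 0 / 0 0 1 0 0 0 / 5 0 0 0 0 0 / 0 0 0 0 0 0 / 0 0 0 0 0 0 / 0 0 0 0 0 0

(0, 2)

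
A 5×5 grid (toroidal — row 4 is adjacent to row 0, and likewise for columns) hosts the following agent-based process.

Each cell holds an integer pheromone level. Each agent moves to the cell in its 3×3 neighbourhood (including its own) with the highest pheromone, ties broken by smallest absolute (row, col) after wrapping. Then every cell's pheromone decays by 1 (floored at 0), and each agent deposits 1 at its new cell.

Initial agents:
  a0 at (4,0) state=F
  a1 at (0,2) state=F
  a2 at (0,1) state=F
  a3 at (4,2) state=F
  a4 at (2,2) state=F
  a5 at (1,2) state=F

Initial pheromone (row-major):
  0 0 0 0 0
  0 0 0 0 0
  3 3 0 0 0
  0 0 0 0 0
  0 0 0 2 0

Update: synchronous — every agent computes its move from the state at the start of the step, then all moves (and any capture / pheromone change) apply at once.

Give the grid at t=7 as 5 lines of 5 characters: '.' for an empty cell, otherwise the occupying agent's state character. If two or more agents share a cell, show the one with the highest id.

t=1: a0@(0,0) a1@(4,3) a2@(0,0) a3@(4,3) a4@(2,1) a5@(2,1) | pheromone: 2 0 0 0 0 / 0 0 0 0 0 / 2 4 0 0 0 / 0 0 0 0 0 / 0 0 0 3 0
t=2: a0@(0,0) a1@(4,3) a2@(0,0) a3@(4,3) a4@(2,1) a5@(2,1) | pheromone: 3 0 0 0 0 / 0 0 0 0 0 / 1 5 0 0 0 / 0 0 0 0 0 / 0 0 0 4 0
t=3: a0@(0,0) a1@(4,3) a2@(0,0) a3@(4,3) a4@(2,1) a5@(2,1) | pheromone: 4 0 0 0 0 / 0 0 0 0 0 / 0 6 0 0 0 / 0 0 0 0 0 / 0 0 0 5 0
t=4: a0@(0,0) a1@(4,3) a2@(0,0) a3@(4,3) a4@(2,1) a5@(2,1) | pheromone: 5 0 0 0 0 / 0 0 0 0 0 / 0 7 0 0 0 / 0 0 0 0 0 / 0 0 0 6 0
t=5: a0@(0,0) a1@(4,3) a2@(0,0) a3@(4,3) a4@(2,1) a5@(2,1) | pheromone: 6 0 0 0 0 / 0 0 0 0 0 / 0 8 0 0 0 / 0 0 0 0 0 / 0 0 0 7 0
t=6: a0@(0,0) a1@(4,3) a2@(0,0) a3@(4,3) a4@(2,1) a5@(2,1) | pheromone: 7 0 0 0 0 / 0 0 0 0 0 / 0 9 0 0 0 / 0 0 0 0 0 / 0 0 0 8 0
t=7: a0@(0,0) a1@(4,3) a2@(0,0) a3@(4,3) a4@(2,1) a5@(2,1) | pheromone: 8 0 0 0 0 / 0 0 0 0 0 / 0 10 0 0 0 / 0 0 0 0 0 / 0 0 0 9 0

F....
.....
.F...
.....
...F.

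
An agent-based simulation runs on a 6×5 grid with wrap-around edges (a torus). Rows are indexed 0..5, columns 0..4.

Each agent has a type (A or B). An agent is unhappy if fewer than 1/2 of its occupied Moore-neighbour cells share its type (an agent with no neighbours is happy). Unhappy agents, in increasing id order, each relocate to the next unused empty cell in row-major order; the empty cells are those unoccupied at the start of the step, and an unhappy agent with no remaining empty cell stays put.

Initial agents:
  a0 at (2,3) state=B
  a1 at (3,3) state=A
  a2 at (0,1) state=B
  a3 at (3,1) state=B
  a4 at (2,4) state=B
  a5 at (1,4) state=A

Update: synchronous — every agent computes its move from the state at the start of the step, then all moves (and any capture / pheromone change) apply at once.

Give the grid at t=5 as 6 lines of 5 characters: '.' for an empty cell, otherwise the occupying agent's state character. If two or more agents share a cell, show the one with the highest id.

BB.AA
.B...
.....
.B...
.....
.....

t=1: a0@(0,0):B a1@(0,2):A a2@(0,1):B a3@(3,1):B a4@(0,3):B a5@(0,4):A
t=2: a0@(0,0):B a1@(1,0):A a2@(0,1):B a3@(3,1):B a4@(1,1):B a5@(1,2):A
t=3: a0@(0,0):B a1@(0,2):A a2@(0,1):B a3@(3,1):B a4@(1,1):B a5@(0,3):A
t=4: a0@(0,0):B a1@(0,4):A a2@(0,1):B a3@(3,1):B a4@(1,1):B a5@(0,3):A
t=5: (unchanged — steady state)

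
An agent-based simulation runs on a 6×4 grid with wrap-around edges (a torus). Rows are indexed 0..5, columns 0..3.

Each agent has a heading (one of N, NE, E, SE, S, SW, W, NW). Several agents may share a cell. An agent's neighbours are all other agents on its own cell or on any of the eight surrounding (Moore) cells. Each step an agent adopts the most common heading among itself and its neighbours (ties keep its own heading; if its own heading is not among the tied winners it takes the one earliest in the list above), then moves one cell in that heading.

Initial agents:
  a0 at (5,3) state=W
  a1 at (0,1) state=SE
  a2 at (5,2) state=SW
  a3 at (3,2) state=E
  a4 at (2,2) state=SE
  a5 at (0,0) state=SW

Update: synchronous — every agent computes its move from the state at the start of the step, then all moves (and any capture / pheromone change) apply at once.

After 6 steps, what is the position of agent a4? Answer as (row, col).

t=1: a0@(0,2):SW a1@(1,0):SW a2@(0,1):SW a3@(3,3):E a4@(3,3):SE a5@(1,3):SW
t=2: a0@(1,1):SW a1@(2,3):SW a2@(1,0):SW a3@(3,0):E a4@(4,0):SE a5@(2,2):SW
t=3: a0@(2,0):SW a1@(3,2):SW a2@(2,3):SW a3@(3,1):E a4@(5,1):SE a5@(3,1):SW
t=4: a0@(3,3):SW a1@(4,1):SW a2@(3,2):SW a3@(4,0):SW a4@(0,2):SE a5@(4,0):SW
t=5: a0@(4,2):SW a1@(5,0):SW a2@(4,1):SW a3@(5,3):SW a4@(1,3):SE a5@(5,3):SW
t=6: a0@(5,1):SW a1@(0,3):SW a2@(5,0):SW a3@(0,2):SW a4@(2,0):SE a5@(0,2):SW

(2, 0)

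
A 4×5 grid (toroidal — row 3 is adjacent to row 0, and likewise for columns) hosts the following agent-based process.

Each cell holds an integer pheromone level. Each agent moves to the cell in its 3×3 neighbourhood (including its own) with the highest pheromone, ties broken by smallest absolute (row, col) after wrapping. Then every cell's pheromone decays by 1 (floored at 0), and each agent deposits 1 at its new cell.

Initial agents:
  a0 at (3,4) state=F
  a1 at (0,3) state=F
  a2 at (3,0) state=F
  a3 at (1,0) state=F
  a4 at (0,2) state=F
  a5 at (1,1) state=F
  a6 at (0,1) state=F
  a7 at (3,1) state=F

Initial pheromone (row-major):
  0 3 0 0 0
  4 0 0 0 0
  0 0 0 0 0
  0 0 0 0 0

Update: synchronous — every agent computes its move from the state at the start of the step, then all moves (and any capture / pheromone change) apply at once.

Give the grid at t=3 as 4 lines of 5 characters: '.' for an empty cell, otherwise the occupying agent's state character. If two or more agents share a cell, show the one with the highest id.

.....
F....
.....
.....

t=1: a0@(0,0) a1@(0,2) a2@(0,1) a3@(1,0) a4@(0,1) a5@(1,0) a6@(1,0) a7@(0,1) | pheromone: 1 5 1 0 0 / 6 0 0 0 0 / 0 0 0 0 0 / 0 0 0 0 0
t=2: a0@(1,0) a1@(0,1) a2@(1,0) a3@(1,0) a4@(1,0) a5@(1,0) a6@(1,0) a7@(1,0) | pheromone: 0 5 0 0 0 / 12 0 0 0 0 / 0 0 0 0 0 / 0 0 0 0 0
t=3: a0@(1,0) a1@(1,0) a2@(1,0) a3@(1,0) a4@(1,0) a5@(1,0) a6@(1,0) a7@(1,0) | pheromone: 0 4 0 0 0 / 19 0 0 0 0 / 0 0 0 0 0 / 0 0 0 0 0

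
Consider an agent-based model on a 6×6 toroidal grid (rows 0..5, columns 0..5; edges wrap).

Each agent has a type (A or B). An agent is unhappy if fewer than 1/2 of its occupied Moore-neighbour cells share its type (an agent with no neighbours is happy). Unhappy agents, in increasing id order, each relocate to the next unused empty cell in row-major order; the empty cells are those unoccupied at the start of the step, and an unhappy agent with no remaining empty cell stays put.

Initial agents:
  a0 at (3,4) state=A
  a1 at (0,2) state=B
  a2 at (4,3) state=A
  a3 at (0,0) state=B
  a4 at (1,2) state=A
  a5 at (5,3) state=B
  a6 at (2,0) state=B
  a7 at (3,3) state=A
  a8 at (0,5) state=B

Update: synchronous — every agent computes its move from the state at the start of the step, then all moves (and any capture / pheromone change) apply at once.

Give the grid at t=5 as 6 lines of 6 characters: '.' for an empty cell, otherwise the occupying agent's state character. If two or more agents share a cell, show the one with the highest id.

t=1: a0@(3,4):A a1@(0,2):B a2@(4,3):A a3@(0,0):B a4@(0,1):A a5@(5,3):B a6@(2,0):B a7@(3,3):A a8@(0,5):B
t=2: a0@(3,4):A a1@(0,2):B a2@(4,3):A a3@(0,0):B a4@(0,3):A a5@(5,3):B a6@(2,0):B a7@(3,3):A a8@(0,5):B
t=3: a0@(3,4):A a1@(0,2):B a2@(4,3):A a3@(0,0):B a4@(0,1):A a5@(0,4):B a6@(2,0):B a7@(3,3):A a8@(0,5):B
t=4: a0@(3,4):A a1@(0,3):B a2@(4,3):A a3@(0,0):B a4@(1,0):A a5@(0,4):B a6@(2,0):B a7@(3,3):A a8@(0,5):B
t=5: a0@(3,4):A a1@(0,3):B a2@(4,3):A a3@(0,0):B a4@(0,1):A a5@(0,4):B a6@(0,2):B a7@(3,3):A a8@(0,5):B

BABBBB
......
......
...AA.
...A..
......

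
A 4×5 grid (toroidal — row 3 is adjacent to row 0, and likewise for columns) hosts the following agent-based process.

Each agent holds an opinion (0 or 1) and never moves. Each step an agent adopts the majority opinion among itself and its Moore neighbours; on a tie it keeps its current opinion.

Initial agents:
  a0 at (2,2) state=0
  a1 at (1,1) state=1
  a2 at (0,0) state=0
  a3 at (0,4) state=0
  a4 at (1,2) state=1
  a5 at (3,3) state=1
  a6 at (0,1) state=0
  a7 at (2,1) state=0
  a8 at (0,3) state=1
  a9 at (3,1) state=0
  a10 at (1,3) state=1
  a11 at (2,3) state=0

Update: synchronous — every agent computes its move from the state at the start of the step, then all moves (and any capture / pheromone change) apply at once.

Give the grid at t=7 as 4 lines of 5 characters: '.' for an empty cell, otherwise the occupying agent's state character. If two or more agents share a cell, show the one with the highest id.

00.11
.011.
.001.
.0.1.

t=1: a0@(2,2):0 a1@(1,1):0 a2@(0,0):0 a3@(0,4):1 a4@(1,2):1 a5@(3,3):0 a6@(0,1):0 a7@(2,1):0 a8@(0,3):1 a9@(3,1):0 a10@(1,3):1 a11@(2,3):1
t=2: a0@(2,2):0 a1@(1,1):0 a2@(0,0):0 a3@(0,4):1 a4@(1,2):1 a5@(3,3):1 a6@(0,1):0 a7@(2,1):0 a8@(0,3):1 a9@(3,1):0 a10@(1,3):1 a11@(2,3):1
t=3: (unchanged — steady state)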